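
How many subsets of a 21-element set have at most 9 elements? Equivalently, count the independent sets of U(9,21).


Independent sets of U(9,21) are all subsets of size <= 9.
Count = (21 choose 0) + (21 choose 1) + (21 choose 2) + (21 choose 3) + (21 choose 4) + (21 choose 5) + (21 choose 6) + (21 choose 7) + (21 choose 8) + (21 choose 9)
     = 1 + 21 + 210 + 1330 + 5985 + 20349 + 54264 + 116280 + 203490 + 293930
     = 695860.

695860


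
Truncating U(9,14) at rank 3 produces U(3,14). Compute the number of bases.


Truncating U(9,14) to rank 3 gives U(3,14).
Bases of U(3,14) are all 3-element subsets of 14 elements.
Number of bases = (14 choose 3) = 364.

364


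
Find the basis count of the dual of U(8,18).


The dual of U(r,n) is U(n-r, n) = U(10,18).
Bases of U(10,18) are all (10)-element subsets.
|B(M*)| = (18 choose 10) = 43758.

43758


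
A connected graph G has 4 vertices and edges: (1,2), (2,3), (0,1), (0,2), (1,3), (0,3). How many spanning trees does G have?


By Kirchhoff's matrix tree theorem, the number of spanning trees equals
the determinant of any cofactor of the Laplacian matrix L.
G has 4 vertices and 6 edges.
Computing the (3 x 3) cofactor determinant gives 16.

16


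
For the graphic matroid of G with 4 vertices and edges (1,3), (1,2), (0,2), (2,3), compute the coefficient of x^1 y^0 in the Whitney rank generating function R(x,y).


R(x,y) = sum over A in 2^E of x^(r(E)-r(A)) * y^(|A|-r(A)).
G has 4 vertices, 4 edges. r(E) = 3.
Enumerate all 2^4 = 16 subsets.
Count subsets with r(E)-r(A)=1 and |A|-r(A)=0: 6.

6


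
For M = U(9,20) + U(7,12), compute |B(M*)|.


(M1+M2)* = M1* + M2*.
M1* = U(11,20), bases: C(20,11) = 167960.
M2* = U(5,12), bases: C(12,5) = 792.
|B(M*)| = 167960 * 792 = 133024320.

133024320


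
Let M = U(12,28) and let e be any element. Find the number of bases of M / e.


Contracting e from U(12,28) gives U(11,27).
Bases of U(11,27) = (27 choose 11) = 13037895.

13037895


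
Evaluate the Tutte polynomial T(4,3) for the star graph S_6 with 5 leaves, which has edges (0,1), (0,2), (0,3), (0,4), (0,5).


A star on 6 vertices is a tree with 5 edges.
T(x,y) = x^(5) for any tree.
T(4,3) = 4^5 = 1024.

1024


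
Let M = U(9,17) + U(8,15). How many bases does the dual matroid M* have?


(M1+M2)* = M1* + M2*.
M1* = U(8,17), bases: C(17,8) = 24310.
M2* = U(7,15), bases: C(15,7) = 6435.
|B(M*)| = 24310 * 6435 = 156434850.

156434850


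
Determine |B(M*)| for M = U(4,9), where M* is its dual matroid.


The dual of U(r,n) is U(n-r, n) = U(5,9).
Bases of U(5,9) are all (5)-element subsets.
|B(M*)| = (9 choose 5) = 126.

126


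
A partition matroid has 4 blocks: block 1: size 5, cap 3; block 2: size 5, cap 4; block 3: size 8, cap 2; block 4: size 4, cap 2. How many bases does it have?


A basis picks exactly ci elements from block i.
Number of bases = product of C(|Si|, ci).
= C(5,3) * C(5,4) * C(8,2) * C(4,2)
= 10 * 5 * 28 * 6
= 8400.

8400


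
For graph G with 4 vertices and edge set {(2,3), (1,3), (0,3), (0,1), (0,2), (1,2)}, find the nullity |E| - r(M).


Cycle rank (nullity) = |E| - r(M) = |E| - (|V| - c).
|E| = 6, |V| = 4, c = 1.
Nullity = 6 - (4 - 1) = 6 - 3 = 3.

3


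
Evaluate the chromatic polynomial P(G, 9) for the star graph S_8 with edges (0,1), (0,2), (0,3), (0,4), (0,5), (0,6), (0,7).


P(tree, k) = k * (k-1)^(7) for any tree on 8 vertices.
P(9) = 9 * 8^7 = 9 * 2097152 = 18874368.

18874368


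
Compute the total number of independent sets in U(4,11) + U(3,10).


For a direct sum, |I(M1+M2)| = |I(M1)| * |I(M2)|.
|I(U(4,11))| = sum C(11,k) for k=0..4 = 562.
|I(U(3,10))| = sum C(10,k) for k=0..3 = 176.
Total = 562 * 176 = 98912.

98912


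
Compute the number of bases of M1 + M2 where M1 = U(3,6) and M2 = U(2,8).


Bases of a direct sum M1 + M2: |B| = |B(M1)| * |B(M2)|.
|B(U(3,6))| = C(6,3) = 20.
|B(U(2,8))| = C(8,2) = 28.
Total bases = 20 * 28 = 560.

560


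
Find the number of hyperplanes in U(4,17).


Hyperplanes of U(4,17) are flats of rank 3.
In a uniform matroid, these are exactly the (3)-element subsets.
Count = C(17,3) = (17 * 16 * 15) / (1 * 2 * 3) = 680.

680


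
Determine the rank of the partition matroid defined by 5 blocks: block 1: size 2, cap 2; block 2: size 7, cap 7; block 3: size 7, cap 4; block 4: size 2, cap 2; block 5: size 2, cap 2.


Rank of a partition matroid = sum of min(|Si|, ci) for each block.
= min(2,2) + min(7,7) + min(7,4) + min(2,2) + min(2,2)
= 2 + 7 + 4 + 2 + 2
= 17.

17


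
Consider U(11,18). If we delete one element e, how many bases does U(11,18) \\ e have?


Deleting e from U(11,18) gives U(11,17) since n > r.
Bases of U(11,17) = C(17,11) = 17! / (11! * 6!) = 12376.

12376


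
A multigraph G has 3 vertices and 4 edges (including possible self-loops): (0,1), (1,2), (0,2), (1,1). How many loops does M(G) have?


In a graphic matroid, a loop is a self-loop edge (u,u) with rank 0.
Examining all 4 edges for self-loops...
Self-loops found: (1,1)
Number of loops = 1.

1


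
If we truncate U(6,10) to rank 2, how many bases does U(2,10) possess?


Truncating U(6,10) to rank 2 gives U(2,10).
Bases of U(2,10) are all 2-element subsets of 10 elements.
Number of bases = C(10,2) = 10! / (2! * 8!) = 45.

45


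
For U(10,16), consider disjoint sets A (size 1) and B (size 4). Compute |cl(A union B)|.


|A union B| = 1 + 4 = 5 (disjoint).
In U(10,16), cl(S) = S if |S| < 10, else cl(S) = E.
Since 5 < 10, cl(A union B) = A union B.
|cl(A union B)| = 5.

5


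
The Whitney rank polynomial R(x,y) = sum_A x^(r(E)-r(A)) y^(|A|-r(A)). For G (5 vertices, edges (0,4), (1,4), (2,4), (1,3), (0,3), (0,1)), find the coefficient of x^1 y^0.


R(x,y) = sum over A in 2^E of x^(r(E)-r(A)) * y^(|A|-r(A)).
G has 5 vertices, 6 edges. r(E) = 4.
Enumerate all 2^6 = 64 subsets.
Count subsets with r(E)-r(A)=1 and |A|-r(A)=0: 18.

18


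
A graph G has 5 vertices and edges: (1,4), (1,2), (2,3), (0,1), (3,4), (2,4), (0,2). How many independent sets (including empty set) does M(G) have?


An independent set in a graphic matroid is an acyclic edge subset.
G has 5 vertices and 7 edges.
Enumerate all 2^7 = 128 subsets, checking for acyclicity.
Total independent sets = 82.

82


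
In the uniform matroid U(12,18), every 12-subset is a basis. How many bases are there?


Bases of U(12,18) are all 12-element subsets of the 18-element ground set.
Number of bases = C(18,12).
(18 choose 12) = 18564.

18564


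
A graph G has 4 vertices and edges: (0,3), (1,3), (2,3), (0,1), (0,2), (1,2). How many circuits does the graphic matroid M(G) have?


A circuit in a graphic matroid = edge set of a simple cycle.
G has 4 vertices and 6 edges.
Enumerating all minimal edge subsets forming cycles...
Total circuits found: 7.

7


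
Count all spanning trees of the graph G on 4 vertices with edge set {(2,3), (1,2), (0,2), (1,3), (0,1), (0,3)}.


By Kirchhoff's matrix tree theorem, the number of spanning trees equals
the determinant of any cofactor of the Laplacian matrix L.
G has 4 vertices and 6 edges.
Computing the (3 x 3) cofactor determinant gives 16.

16


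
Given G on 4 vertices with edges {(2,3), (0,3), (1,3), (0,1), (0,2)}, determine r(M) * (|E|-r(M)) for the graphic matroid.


r(M) = |V| - c = 4 - 1 = 3.
nullity = |E| - r(M) = 5 - 3 = 2.
Product = 3 * 2 = 6.

6


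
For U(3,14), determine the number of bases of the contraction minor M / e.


Contracting e from U(3,14) gives U(2,13).
Bases of U(2,13) = C(13,2) = 13! / (2! * 11!) = 78.

78


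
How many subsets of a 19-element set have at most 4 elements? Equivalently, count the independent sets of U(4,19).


Independent sets of U(4,19) are all subsets of size <= 4.
Count = C(19,0) + C(19,1) + C(19,2) + C(19,3) + C(19,4)
     = 1 + 19 + 171 + 969 + 3876
     = 5036.

5036


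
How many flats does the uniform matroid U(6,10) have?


Flats of U(6,10): every subset of size < 6 is a flat, plus E itself.
Count = (10 choose 0) + (10 choose 1) + (10 choose 2) + (10 choose 3) + (10 choose 4) + (10 choose 5) + 1
     = 1 + 10 + 45 + 120 + 210 + 252 + 1
     = 639.

639


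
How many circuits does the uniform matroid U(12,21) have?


In U(12,21), circuits are the (13)-element subsets.
Any set of 13 elements is dependent, and removing any one element gives
an independent set of size 12, so it is a minimal dependent set.
Number of circuits = C(21,13) = 21! / (13! * 8!) = 203490.

203490


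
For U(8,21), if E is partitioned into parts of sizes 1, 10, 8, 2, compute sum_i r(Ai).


r(Ai) = min(|Ai|, 8) for each part.
Sum = min(1,8) + min(10,8) + min(8,8) + min(2,8)
    = 1 + 8 + 8 + 2
    = 19.

19


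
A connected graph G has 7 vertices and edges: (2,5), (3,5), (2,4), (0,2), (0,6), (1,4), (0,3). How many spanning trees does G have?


By Kirchhoff's matrix tree theorem, the number of spanning trees equals
the determinant of any cofactor of the Laplacian matrix L.
G has 7 vertices and 7 edges.
Computing the (6 x 6) cofactor determinant gives 4.

4


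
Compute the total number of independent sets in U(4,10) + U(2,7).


For a direct sum, |I(M1+M2)| = |I(M1)| * |I(M2)|.
|I(U(4,10))| = sum C(10,k) for k=0..4 = 386.
|I(U(2,7))| = sum C(7,k) for k=0..2 = 29.
Total = 386 * 29 = 11194.

11194


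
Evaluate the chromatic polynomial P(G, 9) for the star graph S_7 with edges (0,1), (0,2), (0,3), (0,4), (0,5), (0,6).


P(tree, k) = k * (k-1)^(6) for any tree on 7 vertices.
P(9) = 9 * 8^6 = 9 * 262144 = 2359296.

2359296


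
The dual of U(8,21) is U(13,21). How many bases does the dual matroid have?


The dual of U(r,n) is U(n-r, n) = U(13,21).
Bases of U(13,21) are all (13)-element subsets.
|B(M*)| = (21 choose 13) = 203490.

203490


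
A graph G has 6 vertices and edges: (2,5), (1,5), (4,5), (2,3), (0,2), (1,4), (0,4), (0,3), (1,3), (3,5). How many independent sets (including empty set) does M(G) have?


An independent set in a graphic matroid is an acyclic edge subset.
G has 6 vertices and 10 edges.
Enumerate all 2^10 = 1024 subsets, checking for acyclicity.
Total independent sets = 478.

478


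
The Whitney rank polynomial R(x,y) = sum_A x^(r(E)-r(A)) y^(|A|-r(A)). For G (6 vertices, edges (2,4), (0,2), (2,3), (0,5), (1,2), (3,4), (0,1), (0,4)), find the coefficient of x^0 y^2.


R(x,y) = sum over A in 2^E of x^(r(E)-r(A)) * y^(|A|-r(A)).
G has 6 vertices, 8 edges. r(E) = 5.
Enumerate all 2^8 = 256 subsets.
Count subsets with r(E)-r(A)=0 and |A|-r(A)=2: 7.

7


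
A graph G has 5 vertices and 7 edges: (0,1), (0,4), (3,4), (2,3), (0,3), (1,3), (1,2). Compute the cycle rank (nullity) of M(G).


Cycle rank (nullity) = |E| - r(M) = |E| - (|V| - c).
|E| = 7, |V| = 5, c = 1.
Nullity = 7 - (5 - 1) = 7 - 4 = 3.

3


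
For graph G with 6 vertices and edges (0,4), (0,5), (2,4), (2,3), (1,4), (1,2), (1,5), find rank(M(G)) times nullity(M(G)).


r(M) = |V| - c = 6 - 1 = 5.
nullity = |E| - r(M) = 7 - 5 = 2.
Product = 5 * 2 = 10.

10


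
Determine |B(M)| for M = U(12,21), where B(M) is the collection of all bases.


Bases of U(12,21) are all 12-element subsets of the 21-element ground set.
Number of bases = C(21,12).
(21 choose 12) = 293930.

293930


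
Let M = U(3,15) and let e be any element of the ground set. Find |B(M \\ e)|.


Deleting e from U(3,15) gives U(3,14) since n > r.
Bases of U(3,14) = C(14,3) = 14! / (3! * 11!) = 364.

364


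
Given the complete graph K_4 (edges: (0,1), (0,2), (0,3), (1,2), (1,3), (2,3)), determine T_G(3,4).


T(K_4; x,y) = x^3 + 3x^2 + 4xy + 2x + y^3 + 3y^2 + 2y.
Substituting x=3, y=4:
= 27 + 27 + 48 + 6 + 64 + 48 + 8
= 228.

228


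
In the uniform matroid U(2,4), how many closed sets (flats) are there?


Flats of U(2,4): every subset of size < 2 is a flat, plus E itself.
Count = (4 choose 0) + (4 choose 1) + 1
     = 1 + 4 + 1
     = 6.

6


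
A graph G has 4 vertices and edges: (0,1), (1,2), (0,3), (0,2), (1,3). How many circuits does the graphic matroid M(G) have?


A circuit in a graphic matroid = edge set of a simple cycle.
G has 4 vertices and 5 edges.
Enumerating all minimal edge subsets forming cycles...
Total circuits found: 3.

3


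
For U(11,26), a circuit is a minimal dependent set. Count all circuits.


In U(11,26), circuits are the (12)-element subsets.
Any set of 12 elements is dependent, and removing any one element gives
an independent set of size 11, so it is a minimal dependent set.
Number of circuits = C(26,12) = 26! / (12! * 14!) = 9657700.

9657700


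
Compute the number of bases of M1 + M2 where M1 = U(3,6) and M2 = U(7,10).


Bases of a direct sum M1 + M2: |B| = |B(M1)| * |B(M2)|.
|B(U(3,6))| = C(6,3) = 20.
|B(U(7,10))| = C(10,7) = 120.
Total bases = 20 * 120 = 2400.

2400


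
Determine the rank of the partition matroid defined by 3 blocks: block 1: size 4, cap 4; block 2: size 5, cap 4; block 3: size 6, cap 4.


Rank of a partition matroid = sum of min(|Si|, ci) for each block.
= min(4,4) + min(5,4) + min(6,4)
= 4 + 4 + 4
= 12.

12


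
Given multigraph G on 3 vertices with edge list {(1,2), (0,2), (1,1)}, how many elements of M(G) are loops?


In a graphic matroid, a loop is a self-loop edge (u,u) with rank 0.
Examining all 3 edges for self-loops...
Self-loops found: (1,1)
Number of loops = 1.

1


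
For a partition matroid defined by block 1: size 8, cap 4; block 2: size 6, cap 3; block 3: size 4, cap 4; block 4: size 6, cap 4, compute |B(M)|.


A basis picks exactly ci elements from block i.
Number of bases = product of C(|Si|, ci).
= C(8,4) * C(6,3) * C(4,4) * C(6,4)
= 70 * 20 * 1 * 15
= 21000.

21000


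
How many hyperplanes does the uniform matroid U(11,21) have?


Hyperplanes of U(11,21) are flats of rank 10.
In a uniform matroid, these are exactly the (10)-element subsets.
Count = (21 choose 10) = 352716.

352716


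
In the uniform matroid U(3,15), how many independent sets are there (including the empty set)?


Independent sets of U(3,15) are all subsets of size <= 3.
Count = C(15,0) + C(15,1) + C(15,2) + C(15,3)
     = 1 + 15 + 105 + 455
     = 576.

576


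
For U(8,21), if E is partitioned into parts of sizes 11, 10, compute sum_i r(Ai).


r(Ai) = min(|Ai|, 8) for each part.
Sum = min(11,8) + min(10,8)
    = 8 + 8
    = 16.

16


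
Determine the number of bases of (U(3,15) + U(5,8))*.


(M1+M2)* = M1* + M2*.
M1* = U(12,15), bases: C(15,12) = 455.
M2* = U(3,8), bases: C(8,3) = 56.
|B(M*)| = 455 * 56 = 25480.

25480


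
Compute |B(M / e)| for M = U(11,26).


Contracting e from U(11,26) gives U(10,25).
Bases of U(10,25) = (25 choose 10) = 3268760.

3268760


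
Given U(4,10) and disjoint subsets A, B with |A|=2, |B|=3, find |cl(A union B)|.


|A union B| = 2 + 3 = 5 (disjoint).
In U(4,10), cl(S) = S if |S| < 4, else cl(S) = E.
Since 5 >= 4, cl(A union B) = E.
|cl(A union B)| = 10.

10


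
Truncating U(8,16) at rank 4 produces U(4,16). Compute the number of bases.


Truncating U(8,16) to rank 4 gives U(4,16).
Bases of U(4,16) are all 4-element subsets of 16 elements.
Number of bases = C(16,4) = (16 * 15 * 14 * 13) / (1 * 2 * 3 * 4) = 1820.

1820


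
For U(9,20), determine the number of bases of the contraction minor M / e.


Contracting e from U(9,20) gives U(8,19).
Bases of U(8,19) = C(19,8) = 19! / (8! * 11!) = 75582.

75582


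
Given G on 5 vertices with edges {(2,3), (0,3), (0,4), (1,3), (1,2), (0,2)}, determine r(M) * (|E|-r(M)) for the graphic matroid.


r(M) = |V| - c = 5 - 1 = 4.
nullity = |E| - r(M) = 6 - 4 = 2.
Product = 4 * 2 = 8.

8


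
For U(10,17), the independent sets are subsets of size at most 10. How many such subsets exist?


Independent sets of U(10,17) are all subsets of size <= 10.
Count = (17 choose 0) + (17 choose 1) + (17 choose 2) + (17 choose 3) + (17 choose 4) + (17 choose 5) + (17 choose 6) + (17 choose 7) + (17 choose 8) + (17 choose 9) + (17 choose 10)
     = 1 + 17 + 136 + 680 + 2380 + 6188 + 12376 + 19448 + 24310 + 24310 + 19448
     = 109294.

109294


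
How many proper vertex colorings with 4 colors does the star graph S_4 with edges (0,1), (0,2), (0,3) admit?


P(tree, k) = k * (k-1)^(3) for any tree on 4 vertices.
P(4) = 4 * 3^3 = 4 * 27 = 108.

108


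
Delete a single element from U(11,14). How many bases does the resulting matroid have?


Deleting e from U(11,14) gives U(11,13) since n > r.
Bases of U(11,13) = (13 choose 11) = 78.

78


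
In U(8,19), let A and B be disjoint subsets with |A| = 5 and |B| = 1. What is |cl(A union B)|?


|A union B| = 5 + 1 = 6 (disjoint).
In U(8,19), cl(S) = S if |S| < 8, else cl(S) = E.
Since 6 < 8, cl(A union B) = A union B.
|cl(A union B)| = 6.

6


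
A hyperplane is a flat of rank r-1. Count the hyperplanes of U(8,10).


Hyperplanes of U(8,10) are flats of rank 7.
In a uniform matroid, these are exactly the (7)-element subsets.
Count = C(10,7) = 120.

120


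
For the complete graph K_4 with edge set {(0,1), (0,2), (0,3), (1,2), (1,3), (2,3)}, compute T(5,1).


T(K_4; x,y) = x^3 + 3x^2 + 4xy + 2x + y^3 + 3y^2 + 2y.
Substituting x=5, y=1:
= 125 + 75 + 20 + 10 + 1 + 3 + 2
= 236.

236


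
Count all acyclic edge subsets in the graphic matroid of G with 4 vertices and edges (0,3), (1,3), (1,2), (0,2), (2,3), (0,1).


An independent set in a graphic matroid is an acyclic edge subset.
G has 4 vertices and 6 edges.
Enumerate all 2^6 = 64 subsets, checking for acyclicity.
Total independent sets = 38.

38


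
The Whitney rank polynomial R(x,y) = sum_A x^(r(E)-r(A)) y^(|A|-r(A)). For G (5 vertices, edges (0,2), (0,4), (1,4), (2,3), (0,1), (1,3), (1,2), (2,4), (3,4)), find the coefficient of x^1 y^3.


R(x,y) = sum over A in 2^E of x^(r(E)-r(A)) * y^(|A|-r(A)).
G has 5 vertices, 9 edges. r(E) = 4.
Enumerate all 2^9 = 512 subsets.
Count subsets with r(E)-r(A)=1 and |A|-r(A)=3: 2.

2


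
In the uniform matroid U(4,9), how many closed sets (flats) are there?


Flats of U(4,9): every subset of size < 4 is a flat, plus E itself.
Count = C(9,0) + C(9,1) + C(9,2) + C(9,3) + 1
     = 1 + 9 + 36 + 84 + 1
     = 131.

131


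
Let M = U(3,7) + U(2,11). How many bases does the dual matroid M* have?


(M1+M2)* = M1* + M2*.
M1* = U(4,7), bases: C(7,4) = 35.
M2* = U(9,11), bases: C(11,9) = 55.
|B(M*)| = 35 * 55 = 1925.

1925


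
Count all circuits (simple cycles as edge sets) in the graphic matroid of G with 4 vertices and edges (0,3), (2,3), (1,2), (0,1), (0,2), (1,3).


A circuit in a graphic matroid = edge set of a simple cycle.
G has 4 vertices and 6 edges.
Enumerating all minimal edge subsets forming cycles...
Total circuits found: 7.

7


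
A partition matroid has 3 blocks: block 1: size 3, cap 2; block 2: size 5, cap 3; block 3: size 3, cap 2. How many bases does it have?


A basis picks exactly ci elements from block i.
Number of bases = product of C(|Si|, ci).
= C(3,2) * C(5,3) * C(3,2)
= 3 * 10 * 3
= 90.

90


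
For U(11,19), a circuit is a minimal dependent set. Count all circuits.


In U(11,19), circuits are the (12)-element subsets.
Any set of 12 elements is dependent, and removing any one element gives
an independent set of size 11, so it is a minimal dependent set.
Number of circuits = (19 choose 12) = 50388.

50388


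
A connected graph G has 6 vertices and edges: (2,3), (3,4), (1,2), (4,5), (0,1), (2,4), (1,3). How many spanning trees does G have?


By Kirchhoff's matrix tree theorem, the number of spanning trees equals
the determinant of any cofactor of the Laplacian matrix L.
G has 6 vertices and 7 edges.
Computing the (5 x 5) cofactor determinant gives 8.

8


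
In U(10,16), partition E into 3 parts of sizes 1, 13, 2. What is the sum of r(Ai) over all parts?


r(Ai) = min(|Ai|, 10) for each part.
Sum = min(1,10) + min(13,10) + min(2,10)
    = 1 + 10 + 2
    = 13.

13


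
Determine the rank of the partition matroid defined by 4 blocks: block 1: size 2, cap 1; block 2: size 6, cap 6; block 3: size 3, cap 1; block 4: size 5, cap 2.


Rank of a partition matroid = sum of min(|Si|, ci) for each block.
= min(2,1) + min(6,6) + min(3,1) + min(5,2)
= 1 + 6 + 1 + 2
= 10.

10


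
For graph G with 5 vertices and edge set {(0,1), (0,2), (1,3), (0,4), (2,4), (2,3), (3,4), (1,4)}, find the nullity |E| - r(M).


Cycle rank (nullity) = |E| - r(M) = |E| - (|V| - c).
|E| = 8, |V| = 5, c = 1.
Nullity = 8 - (5 - 1) = 8 - 4 = 4.

4


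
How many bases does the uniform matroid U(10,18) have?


Bases of U(10,18) are all 10-element subsets of the 18-element ground set.
Number of bases = C(18,10).
C(18,10) = 18! / (10! * 8!) = 43758.

43758


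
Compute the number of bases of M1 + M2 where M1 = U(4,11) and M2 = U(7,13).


Bases of a direct sum M1 + M2: |B| = |B(M1)| * |B(M2)|.
|B(U(4,11))| = C(11,4) = 330.
|B(U(7,13))| = C(13,7) = 1716.
Total bases = 330 * 1716 = 566280.

566280


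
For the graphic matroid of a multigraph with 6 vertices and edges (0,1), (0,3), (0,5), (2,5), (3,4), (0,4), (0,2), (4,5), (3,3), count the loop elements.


In a graphic matroid, a loop is a self-loop edge (u,u) with rank 0.
Examining all 9 edges for self-loops...
Self-loops found: (3,3)
Number of loops = 1.

1


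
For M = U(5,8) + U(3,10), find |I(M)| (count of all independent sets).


For a direct sum, |I(M1+M2)| = |I(M1)| * |I(M2)|.
|I(U(5,8))| = sum C(8,k) for k=0..5 = 219.
|I(U(3,10))| = sum C(10,k) for k=0..3 = 176.
Total = 219 * 176 = 38544.

38544


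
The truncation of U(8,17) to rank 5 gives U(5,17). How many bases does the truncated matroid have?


Truncating U(8,17) to rank 5 gives U(5,17).
Bases of U(5,17) are all 5-element subsets of 17 elements.
Number of bases = C(17,5) = 17! / (5! * 12!) = 6188.

6188


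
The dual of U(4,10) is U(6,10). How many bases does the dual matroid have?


The dual of U(r,n) is U(n-r, n) = U(6,10).
Bases of U(6,10) are all (6)-element subsets.
|B(M*)| = (10 choose 6) = 210.

210


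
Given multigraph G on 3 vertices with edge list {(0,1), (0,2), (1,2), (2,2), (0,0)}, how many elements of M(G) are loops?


In a graphic matroid, a loop is a self-loop edge (u,u) with rank 0.
Examining all 5 edges for self-loops...
Self-loops found: (2,2), (0,0)
Number of loops = 2.

2


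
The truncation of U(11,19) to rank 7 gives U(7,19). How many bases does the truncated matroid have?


Truncating U(11,19) to rank 7 gives U(7,19).
Bases of U(7,19) are all 7-element subsets of 19 elements.
Number of bases = C(19,7) = 50388.

50388


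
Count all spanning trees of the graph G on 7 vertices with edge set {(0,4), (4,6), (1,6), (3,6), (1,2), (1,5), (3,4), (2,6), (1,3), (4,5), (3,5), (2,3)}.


By Kirchhoff's matrix tree theorem, the number of spanning trees equals
the determinant of any cofactor of the Laplacian matrix L.
G has 7 vertices and 12 edges.
Computing the (6 x 6) cofactor determinant gives 209.

209


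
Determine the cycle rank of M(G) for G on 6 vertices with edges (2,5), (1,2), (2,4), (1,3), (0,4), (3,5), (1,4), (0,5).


Cycle rank (nullity) = |E| - r(M) = |E| - (|V| - c).
|E| = 8, |V| = 6, c = 1.
Nullity = 8 - (6 - 1) = 8 - 5 = 3.

3


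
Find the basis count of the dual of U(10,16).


The dual of U(r,n) is U(n-r, n) = U(6,16).
Bases of U(6,16) are all (6)-element subsets.
|B(M*)| = C(16,6) = 16! / (6! * 10!) = 8008.

8008


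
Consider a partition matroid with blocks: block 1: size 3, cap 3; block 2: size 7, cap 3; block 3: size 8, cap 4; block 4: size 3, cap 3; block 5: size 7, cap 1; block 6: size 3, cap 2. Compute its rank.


Rank of a partition matroid = sum of min(|Si|, ci) for each block.
= min(3,3) + min(7,3) + min(8,4) + min(3,3) + min(7,1) + min(3,2)
= 3 + 3 + 4 + 3 + 1 + 2
= 16.

16


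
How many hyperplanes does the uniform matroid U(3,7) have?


Hyperplanes of U(3,7) are flats of rank 2.
In a uniform matroid, these are exactly the (2)-element subsets.
Count = (7 choose 2) = 21.

21


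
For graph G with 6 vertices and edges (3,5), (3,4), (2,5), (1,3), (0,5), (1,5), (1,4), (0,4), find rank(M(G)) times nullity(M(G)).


r(M) = |V| - c = 6 - 1 = 5.
nullity = |E| - r(M) = 8 - 5 = 3.
Product = 5 * 3 = 15.

15


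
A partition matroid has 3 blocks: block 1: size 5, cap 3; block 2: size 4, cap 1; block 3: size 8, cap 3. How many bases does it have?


A basis picks exactly ci elements from block i.
Number of bases = product of C(|Si|, ci).
= C(5,3) * C(4,1) * C(8,3)
= 10 * 4 * 56
= 2240.

2240


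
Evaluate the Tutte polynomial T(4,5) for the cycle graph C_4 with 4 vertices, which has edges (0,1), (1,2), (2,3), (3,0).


T(C_4; x,y) = x + x^2 + ... + x^(3) + y.
T(4,5) = 4^1 + 4^2 + 4^3 + 5
= 4 + 16 + 64 + 5
= 89.

89


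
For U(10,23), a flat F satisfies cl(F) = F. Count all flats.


Flats of U(10,23): every subset of size < 10 is a flat, plus E itself.
Count = (23 choose 0) + (23 choose 1) + (23 choose 2) + (23 choose 3) + (23 choose 4) + (23 choose 5) + (23 choose 6) + (23 choose 7) + (23 choose 8) + (23 choose 9) + 1
     = 1 + 23 + 253 + 1771 + 8855 + 33649 + 100947 + 245157 + 490314 + 817190 + 1
     = 1698161.

1698161


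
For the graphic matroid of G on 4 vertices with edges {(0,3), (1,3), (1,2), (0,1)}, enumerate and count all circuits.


A circuit in a graphic matroid = edge set of a simple cycle.
G has 4 vertices and 4 edges.
Enumerating all minimal edge subsets forming cycles...
Total circuits found: 1.

1


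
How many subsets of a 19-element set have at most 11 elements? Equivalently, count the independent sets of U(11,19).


Independent sets of U(11,19) are all subsets of size <= 11.
Count = C(19,0) + C(19,1) + C(19,2) + C(19,3) + C(19,4) + C(19,5) + C(19,6) + C(19,7) + C(19,8) + C(19,9) + C(19,10) + C(19,11)
     = 1 + 19 + 171 + 969 + 3876 + 11628 + 27132 + 50388 + 75582 + 92378 + 92378 + 75582
     = 430104.

430104


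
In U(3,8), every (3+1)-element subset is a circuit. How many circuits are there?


In U(3,8), circuits are the (4)-element subsets.
Any set of 4 elements is dependent, and removing any one element gives
an independent set of size 3, so it is a minimal dependent set.
Number of circuits = (8 choose 4) = 70.

70


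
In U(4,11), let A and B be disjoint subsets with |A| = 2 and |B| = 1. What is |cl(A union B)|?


|A union B| = 2 + 1 = 3 (disjoint).
In U(4,11), cl(S) = S if |S| < 4, else cl(S) = E.
Since 3 < 4, cl(A union B) = A union B.
|cl(A union B)| = 3.

3


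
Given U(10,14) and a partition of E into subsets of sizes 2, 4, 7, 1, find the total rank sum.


r(Ai) = min(|Ai|, 10) for each part.
Sum = min(2,10) + min(4,10) + min(7,10) + min(1,10)
    = 2 + 4 + 7 + 1
    = 14.

14


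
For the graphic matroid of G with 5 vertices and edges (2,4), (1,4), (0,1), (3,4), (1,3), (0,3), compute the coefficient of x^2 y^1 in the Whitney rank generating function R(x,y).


R(x,y) = sum over A in 2^E of x^(r(E)-r(A)) * y^(|A|-r(A)).
G has 5 vertices, 6 edges. r(E) = 4.
Enumerate all 2^6 = 64 subsets.
Count subsets with r(E)-r(A)=2 and |A|-r(A)=1: 2.

2


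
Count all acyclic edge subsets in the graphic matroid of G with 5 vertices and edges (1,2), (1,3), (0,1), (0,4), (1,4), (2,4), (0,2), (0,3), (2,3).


An independent set in a graphic matroid is an acyclic edge subset.
G has 5 vertices and 9 edges.
Enumerate all 2^9 = 512 subsets, checking for acyclicity.
Total independent sets = 198.

198


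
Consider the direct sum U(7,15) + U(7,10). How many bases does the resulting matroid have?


Bases of a direct sum M1 + M2: |B| = |B(M1)| * |B(M2)|.
|B(U(7,15))| = C(15,7) = 6435.
|B(U(7,10))| = C(10,7) = 120.
Total bases = 6435 * 120 = 772200.

772200


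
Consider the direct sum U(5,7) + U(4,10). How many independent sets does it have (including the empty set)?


For a direct sum, |I(M1+M2)| = |I(M1)| * |I(M2)|.
|I(U(5,7))| = sum C(7,k) for k=0..5 = 120.
|I(U(4,10))| = sum C(10,k) for k=0..4 = 386.
Total = 120 * 386 = 46320.

46320


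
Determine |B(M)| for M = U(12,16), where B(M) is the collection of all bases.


Bases of U(12,16) are all 12-element subsets of the 16-element ground set.
Number of bases = C(16,12).
C(16,12) = 1820.

1820


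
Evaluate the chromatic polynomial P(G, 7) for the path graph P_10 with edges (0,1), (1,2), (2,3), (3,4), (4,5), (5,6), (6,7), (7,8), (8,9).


P(P_10, k) = k * (k-1)^(9).
P(7) = 7 * 6^9 = 7 * 10077696 = 70543872.

70543872


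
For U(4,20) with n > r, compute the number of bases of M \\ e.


Deleting e from U(4,20) gives U(4,19) since n > r.
Bases of U(4,19) = C(19,4) = 19! / (4! * 15!) = 3876.

3876


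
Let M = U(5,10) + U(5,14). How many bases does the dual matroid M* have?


(M1+M2)* = M1* + M2*.
M1* = U(5,10), bases: C(10,5) = 252.
M2* = U(9,14), bases: C(14,9) = 2002.
|B(M*)| = 252 * 2002 = 504504.

504504


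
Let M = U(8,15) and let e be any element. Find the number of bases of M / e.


Contracting e from U(8,15) gives U(7,14).
Bases of U(7,14) = C(14,7) = 3432.

3432


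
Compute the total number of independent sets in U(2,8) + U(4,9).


For a direct sum, |I(M1+M2)| = |I(M1)| * |I(M2)|.
|I(U(2,8))| = sum C(8,k) for k=0..2 = 37.
|I(U(4,9))| = sum C(9,k) for k=0..4 = 256.
Total = 37 * 256 = 9472.

9472


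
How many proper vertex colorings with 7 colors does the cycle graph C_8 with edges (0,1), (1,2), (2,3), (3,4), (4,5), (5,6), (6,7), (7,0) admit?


P(C_8, k) = (k-1)^8 + (-1)^8*(k-1).
P(7) = (6)^8 + 6
= 1679616 + 6 = 1679622.

1679622


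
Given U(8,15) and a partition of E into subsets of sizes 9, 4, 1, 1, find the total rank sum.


r(Ai) = min(|Ai|, 8) for each part.
Sum = min(9,8) + min(4,8) + min(1,8) + min(1,8)
    = 8 + 4 + 1 + 1
    = 14.

14


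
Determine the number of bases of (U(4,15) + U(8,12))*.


(M1+M2)* = M1* + M2*.
M1* = U(11,15), bases: C(15,11) = 1365.
M2* = U(4,12), bases: C(12,4) = 495.
|B(M*)| = 1365 * 495 = 675675.

675675


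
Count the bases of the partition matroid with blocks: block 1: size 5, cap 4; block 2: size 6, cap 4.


A basis picks exactly ci elements from block i.
Number of bases = product of C(|Si|, ci).
= C(5,4) * C(6,4)
= 5 * 15
= 75.

75


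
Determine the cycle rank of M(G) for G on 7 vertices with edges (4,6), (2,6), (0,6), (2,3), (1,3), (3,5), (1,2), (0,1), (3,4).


Cycle rank (nullity) = |E| - r(M) = |E| - (|V| - c).
|E| = 9, |V| = 7, c = 1.
Nullity = 9 - (7 - 1) = 9 - 6 = 3.

3


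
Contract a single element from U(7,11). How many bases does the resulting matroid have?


Contracting e from U(7,11) gives U(6,10).
Bases of U(6,10) = C(10,6) = 210.

210


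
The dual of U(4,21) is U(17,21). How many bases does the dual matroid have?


The dual of U(r,n) is U(n-r, n) = U(17,21).
Bases of U(17,21) are all (17)-element subsets.
|B(M*)| = C(21,17) = 21! / (17! * 4!) = 5985.

5985


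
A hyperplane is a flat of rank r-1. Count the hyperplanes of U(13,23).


Hyperplanes of U(13,23) are flats of rank 12.
In a uniform matroid, these are exactly the (12)-element subsets.
Count = C(23,12) = 23! / (12! * 11!) = 1352078.

1352078


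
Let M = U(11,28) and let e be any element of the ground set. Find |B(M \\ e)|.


Deleting e from U(11,28) gives U(11,27) since n > r.
Bases of U(11,27) = C(27,11) = 13037895.

13037895


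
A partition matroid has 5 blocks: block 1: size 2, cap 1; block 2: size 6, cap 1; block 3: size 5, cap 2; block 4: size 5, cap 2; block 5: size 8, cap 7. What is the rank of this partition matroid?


Rank of a partition matroid = sum of min(|Si|, ci) for each block.
= min(2,1) + min(6,1) + min(5,2) + min(5,2) + min(8,7)
= 1 + 1 + 2 + 2 + 7
= 13.

13


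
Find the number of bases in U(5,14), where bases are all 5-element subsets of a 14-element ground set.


Bases of U(5,14) are all 5-element subsets of the 14-element ground set.
Number of bases = C(14,5).
C(14,5) = 14! / (5! * 9!) = 2002.

2002


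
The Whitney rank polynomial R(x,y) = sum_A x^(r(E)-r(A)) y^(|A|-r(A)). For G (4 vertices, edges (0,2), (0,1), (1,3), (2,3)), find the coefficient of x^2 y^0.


R(x,y) = sum over A in 2^E of x^(r(E)-r(A)) * y^(|A|-r(A)).
G has 4 vertices, 4 edges. r(E) = 3.
Enumerate all 2^4 = 16 subsets.
Count subsets with r(E)-r(A)=2 and |A|-r(A)=0: 4.

4


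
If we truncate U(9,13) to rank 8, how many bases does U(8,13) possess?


Truncating U(9,13) to rank 8 gives U(8,13).
Bases of U(8,13) are all 8-element subsets of 13 elements.
Number of bases = C(13,8) = 1287.

1287


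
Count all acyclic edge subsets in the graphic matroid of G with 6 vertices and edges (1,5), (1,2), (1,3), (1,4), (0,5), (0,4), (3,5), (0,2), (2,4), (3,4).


An independent set in a graphic matroid is an acyclic edge subset.
G has 6 vertices and 10 edges.
Enumerate all 2^10 = 1024 subsets, checking for acyclicity.
Total independent sets = 478.

478


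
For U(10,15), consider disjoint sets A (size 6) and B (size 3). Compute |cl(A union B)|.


|A union B| = 6 + 3 = 9 (disjoint).
In U(10,15), cl(S) = S if |S| < 10, else cl(S) = E.
Since 9 < 10, cl(A union B) = A union B.
|cl(A union B)| = 9.

9


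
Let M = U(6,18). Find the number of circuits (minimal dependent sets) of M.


In U(6,18), circuits are the (7)-element subsets.
Any set of 7 elements is dependent, and removing any one element gives
an independent set of size 6, so it is a minimal dependent set.
Number of circuits = C(18,7) = 31824.

31824


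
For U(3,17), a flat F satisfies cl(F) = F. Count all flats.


Flats of U(3,17): every subset of size < 3 is a flat, plus E itself.
Count = (17 choose 0) + (17 choose 1) + (17 choose 2) + 1
     = 1 + 17 + 136 + 1
     = 155.

155


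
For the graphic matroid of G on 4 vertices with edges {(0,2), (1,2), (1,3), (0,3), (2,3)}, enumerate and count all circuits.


A circuit in a graphic matroid = edge set of a simple cycle.
G has 4 vertices and 5 edges.
Enumerating all minimal edge subsets forming cycles...
Total circuits found: 3.

3


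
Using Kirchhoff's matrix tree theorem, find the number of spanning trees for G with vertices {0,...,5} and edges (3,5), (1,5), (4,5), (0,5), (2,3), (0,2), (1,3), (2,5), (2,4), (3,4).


By Kirchhoff's matrix tree theorem, the number of spanning trees equals
the determinant of any cofactor of the Laplacian matrix L.
G has 6 vertices and 10 edges.
Computing the (5 x 5) cofactor determinant gives 99.

99


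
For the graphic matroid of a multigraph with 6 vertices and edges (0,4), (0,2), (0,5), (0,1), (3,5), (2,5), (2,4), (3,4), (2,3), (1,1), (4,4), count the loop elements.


In a graphic matroid, a loop is a self-loop edge (u,u) with rank 0.
Examining all 11 edges for self-loops...
Self-loops found: (1,1), (4,4)
Number of loops = 2.

2


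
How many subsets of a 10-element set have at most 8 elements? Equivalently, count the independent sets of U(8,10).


Independent sets of U(8,10) are all subsets of size <= 8.
Count = (10 choose 0) + (10 choose 1) + (10 choose 2) + (10 choose 3) + (10 choose 4) + (10 choose 5) + (10 choose 6) + (10 choose 7) + (10 choose 8)
     = 1 + 10 + 45 + 120 + 210 + 252 + 210 + 120 + 45
     = 1013.

1013


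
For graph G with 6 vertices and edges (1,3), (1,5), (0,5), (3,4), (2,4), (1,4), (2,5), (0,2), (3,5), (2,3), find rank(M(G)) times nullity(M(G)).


r(M) = |V| - c = 6 - 1 = 5.
nullity = |E| - r(M) = 10 - 5 = 5.
Product = 5 * 5 = 25.

25


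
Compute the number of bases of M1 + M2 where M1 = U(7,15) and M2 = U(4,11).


Bases of a direct sum M1 + M2: |B| = |B(M1)| * |B(M2)|.
|B(U(7,15))| = C(15,7) = 6435.
|B(U(4,11))| = C(11,4) = 330.
Total bases = 6435 * 330 = 2123550.

2123550


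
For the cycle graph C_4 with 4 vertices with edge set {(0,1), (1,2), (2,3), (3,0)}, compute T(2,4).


T(C_4; x,y) = x + x^2 + ... + x^(3) + y.
T(2,4) = 2^1 + 2^2 + 2^3 + 4
= 2 + 4 + 8 + 4
= 18.

18


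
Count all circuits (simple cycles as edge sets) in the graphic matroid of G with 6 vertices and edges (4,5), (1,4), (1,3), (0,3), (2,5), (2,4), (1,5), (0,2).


A circuit in a graphic matroid = edge set of a simple cycle.
G has 6 vertices and 8 edges.
Enumerating all minimal edge subsets forming cycles...
Total circuits found: 7.

7


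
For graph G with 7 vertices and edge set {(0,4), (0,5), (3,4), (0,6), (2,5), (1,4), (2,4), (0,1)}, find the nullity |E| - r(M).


Cycle rank (nullity) = |E| - r(M) = |E| - (|V| - c).
|E| = 8, |V| = 7, c = 1.
Nullity = 8 - (7 - 1) = 8 - 6 = 2.

2


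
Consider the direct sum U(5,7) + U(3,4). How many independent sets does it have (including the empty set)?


For a direct sum, |I(M1+M2)| = |I(M1)| * |I(M2)|.
|I(U(5,7))| = sum C(7,k) for k=0..5 = 120.
|I(U(3,4))| = sum C(4,k) for k=0..3 = 15.
Total = 120 * 15 = 1800.

1800


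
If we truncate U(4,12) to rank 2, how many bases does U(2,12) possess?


Truncating U(4,12) to rank 2 gives U(2,12).
Bases of U(2,12) are all 2-element subsets of 12 elements.
Number of bases = C(12,2) = 12! / (2! * 10!) = 66.

66


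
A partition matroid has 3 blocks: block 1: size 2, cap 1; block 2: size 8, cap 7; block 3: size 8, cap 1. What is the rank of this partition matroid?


Rank of a partition matroid = sum of min(|Si|, ci) for each block.
= min(2,1) + min(8,7) + min(8,1)
= 1 + 7 + 1
= 9.

9


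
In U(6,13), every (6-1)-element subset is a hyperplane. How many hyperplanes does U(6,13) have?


Hyperplanes of U(6,13) are flats of rank 5.
In a uniform matroid, these are exactly the (5)-element subsets.
Count = C(13,5) = 13! / (5! * 8!) = 1287.

1287


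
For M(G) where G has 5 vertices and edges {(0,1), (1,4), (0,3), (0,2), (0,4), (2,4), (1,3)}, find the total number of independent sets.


An independent set in a graphic matroid is an acyclic edge subset.
G has 5 vertices and 7 edges.
Enumerate all 2^7 = 128 subsets, checking for acyclicity.
Total independent sets = 82.

82


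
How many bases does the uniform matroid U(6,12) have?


Bases of U(6,12) are all 6-element subsets of the 12-element ground set.
Number of bases = C(12,6).
C(12,6) = 12! / (6! * 6!) = 924.

924


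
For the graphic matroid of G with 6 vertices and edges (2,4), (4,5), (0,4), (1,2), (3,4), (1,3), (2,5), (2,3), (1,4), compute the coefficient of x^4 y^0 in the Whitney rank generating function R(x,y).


R(x,y) = sum over A in 2^E of x^(r(E)-r(A)) * y^(|A|-r(A)).
G has 6 vertices, 9 edges. r(E) = 5.
Enumerate all 2^9 = 512 subsets.
Count subsets with r(E)-r(A)=4 and |A|-r(A)=0: 9.

9


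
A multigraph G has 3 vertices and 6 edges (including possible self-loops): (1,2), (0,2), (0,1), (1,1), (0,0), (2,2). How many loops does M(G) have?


In a graphic matroid, a loop is a self-loop edge (u,u) with rank 0.
Examining all 6 edges for self-loops...
Self-loops found: (1,1), (0,0), (2,2)
Number of loops = 3.

3


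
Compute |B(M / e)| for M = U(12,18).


Contracting e from U(12,18) gives U(11,17).
Bases of U(11,17) = C(17,11) = 12376.

12376


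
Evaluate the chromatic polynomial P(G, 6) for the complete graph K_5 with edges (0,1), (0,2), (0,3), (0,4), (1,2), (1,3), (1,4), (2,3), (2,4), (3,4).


P(K_5, k) = k(k-1)(k-2)...(k-4).
P(6) = (6) * (5) * (4) * (3) * (2) = 720.

720


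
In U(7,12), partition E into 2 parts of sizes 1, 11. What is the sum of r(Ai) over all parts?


r(Ai) = min(|Ai|, 7) for each part.
Sum = min(1,7) + min(11,7)
    = 1 + 7
    = 8.

8


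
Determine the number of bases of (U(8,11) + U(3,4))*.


(M1+M2)* = M1* + M2*.
M1* = U(3,11), bases: C(11,3) = 165.
M2* = U(1,4), bases: C(4,1) = 4.
|B(M*)| = 165 * 4 = 660.

660


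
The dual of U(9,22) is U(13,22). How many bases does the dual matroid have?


The dual of U(r,n) is U(n-r, n) = U(13,22).
Bases of U(13,22) are all (13)-element subsets.
|B(M*)| = C(22,13) = 22! / (13! * 9!) = 497420.

497420


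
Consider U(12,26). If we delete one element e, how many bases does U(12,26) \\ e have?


Deleting e from U(12,26) gives U(12,25) since n > r.
Bases of U(12,25) = C(25,12) = 25! / (12! * 13!) = 5200300.

5200300
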